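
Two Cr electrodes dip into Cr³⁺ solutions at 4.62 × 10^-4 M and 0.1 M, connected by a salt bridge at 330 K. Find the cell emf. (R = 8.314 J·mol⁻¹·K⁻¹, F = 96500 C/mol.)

Both half-cells are Cr³⁺/Cr, so E°_cell = 0. The concentrated side is the cathode; the cell reaction moves Cr³⁺ from high to low concentration with n = 3.
Q = [Cr³⁺]_dilute/[Cr³⁺]_conc = 4.62 × 10^-4/0.1 = 0.00462.
E = 0 − (RT/nF) ln Q = −((8.314×330)/(3×96500))(-5.377) = 0.0510 V.

0.051 V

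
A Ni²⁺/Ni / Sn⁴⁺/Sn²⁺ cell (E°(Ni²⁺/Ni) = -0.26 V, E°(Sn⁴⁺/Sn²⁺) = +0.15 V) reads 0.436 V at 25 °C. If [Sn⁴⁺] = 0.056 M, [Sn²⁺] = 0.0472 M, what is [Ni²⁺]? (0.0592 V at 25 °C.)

From the Nernst equation, log Q = n(E° − E)/0.0592 = 2(0.41 − 0.436)/0.0592 = -0.878, so Q = 0.132.
With Q = [Ni²⁺]·[Sn²⁺]/[Sn⁴⁺] and the known concentrations, [Ni²⁺] in the numerator gives [Ni²⁺] = 0.16 M.

0.16 M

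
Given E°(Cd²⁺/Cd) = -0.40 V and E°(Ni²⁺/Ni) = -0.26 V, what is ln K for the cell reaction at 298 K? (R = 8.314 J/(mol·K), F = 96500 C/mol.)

ln K = 10.9

E°_cell = -0.26 − (-0.40) = 0.14 V, with n = 2 electrons transferred.
At equilibrium E = 0, so the Nernst equation gives ln K = nFE°/RT = (2)(96500)(0.14)/((8.314)(298)) = 10.91.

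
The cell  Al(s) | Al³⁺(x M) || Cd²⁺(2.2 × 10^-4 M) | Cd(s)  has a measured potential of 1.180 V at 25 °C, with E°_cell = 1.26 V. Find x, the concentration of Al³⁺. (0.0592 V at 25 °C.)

From the Nernst equation, log Q = n(E° − E)/0.0592 = 6(1.26 − 1.180)/0.0592 = 8.108, so Q = 1.28 × 10^8.
With Q = [Al³⁺]^2/[Cd²⁺]^3 and the known concentrations, [Al³⁺]^2 in the numerator gives [Al³⁺] = 0.037 M.

0.037 M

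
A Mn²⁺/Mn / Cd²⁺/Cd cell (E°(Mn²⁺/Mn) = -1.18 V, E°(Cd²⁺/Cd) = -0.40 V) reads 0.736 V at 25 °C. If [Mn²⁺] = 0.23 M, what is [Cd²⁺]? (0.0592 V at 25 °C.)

0.0075 M

From the Nernst equation, log Q = n(E° − E)/0.0592 = 2(0.78 − 0.736)/0.0592 = 1.486, so Q = 30.7.
With Q = [Mn²⁺]/[Cd²⁺] and the known concentrations, [Cd²⁺] in the denominator gives [Cd²⁺] = 0.0075 M.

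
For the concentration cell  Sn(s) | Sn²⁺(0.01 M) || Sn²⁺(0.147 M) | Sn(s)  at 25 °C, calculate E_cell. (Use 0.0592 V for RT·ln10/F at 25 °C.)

Both half-cells are Sn²⁺/Sn, so E°_cell = 0. The concentrated side is the cathode; the cell reaction moves Sn²⁺ from high to low concentration with n = 2.
Q = [Sn²⁺]_dilute/[Sn²⁺]_conc = 0.01/0.147 = 0.0680.
E = 0 − (0.0592/2) log Q = −(0.0592/2)(-1.167) = 0.0345 V.

0.035 V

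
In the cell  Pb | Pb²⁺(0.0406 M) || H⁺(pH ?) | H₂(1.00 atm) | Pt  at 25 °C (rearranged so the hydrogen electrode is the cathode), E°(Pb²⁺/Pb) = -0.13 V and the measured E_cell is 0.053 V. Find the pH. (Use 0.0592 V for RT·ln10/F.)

E°_cell = 0.13 V and n = 2.
log Q = n(E° − E)/0.0592 = 2×(0.13 − 0.053)/0.0592 = 2.601.
With Q = [Pb²⁺]·P(H₂) / [H⁺]^2, solving for [H⁺] gives log[H⁺] = -1.996, so pH = 2.00.

pH = 2.00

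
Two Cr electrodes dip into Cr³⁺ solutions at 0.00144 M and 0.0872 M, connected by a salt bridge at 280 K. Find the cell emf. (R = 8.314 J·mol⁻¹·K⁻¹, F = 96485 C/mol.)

0.033 V

Both half-cells are Cr³⁺/Cr, so E°_cell = 0. The concentrated side is the cathode; the cell reaction moves Cr³⁺ from high to low concentration with n = 3.
Q = [Cr³⁺]_dilute/[Cr³⁺]_conc = 0.00144/0.0872 = 0.0165.
E = 0 − (RT/nF) ln Q = −((8.314×280)/(3×96485))(-4.104) = 0.0330 V.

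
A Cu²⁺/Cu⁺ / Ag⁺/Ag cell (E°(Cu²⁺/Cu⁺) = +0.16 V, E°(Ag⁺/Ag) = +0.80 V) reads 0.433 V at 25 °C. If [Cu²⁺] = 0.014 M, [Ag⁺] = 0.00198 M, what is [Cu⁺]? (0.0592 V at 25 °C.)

From the Nernst equation, log Q = n(E° − E)/0.0592 = 1(0.64 − 0.433)/0.0592 = 3.497, so Q = 3140.
With Q = [Cu²⁺]/([Cu⁺]·[Ag⁺]) and the known concentrations, [Cu⁺] in the denominator gives [Cu⁺] = 0.0023 M.

0.0023 M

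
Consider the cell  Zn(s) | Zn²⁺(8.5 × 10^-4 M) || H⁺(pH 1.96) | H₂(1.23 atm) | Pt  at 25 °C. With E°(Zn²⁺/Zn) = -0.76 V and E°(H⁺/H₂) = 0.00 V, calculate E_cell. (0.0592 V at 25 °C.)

The hydrogen couple is the cathode, so E°_cell = 0.76 V; n = 2.
[H⁺] = 10^(−1.96) = 0.011 M, and Q = [Zn²⁺]·P(H₂) / [H⁺]^2 = 8.70.
E = E° − (0.0592/2) log Q = 0.76 − (0.0592/2)(0.939) = 0.732 V.

0.73 V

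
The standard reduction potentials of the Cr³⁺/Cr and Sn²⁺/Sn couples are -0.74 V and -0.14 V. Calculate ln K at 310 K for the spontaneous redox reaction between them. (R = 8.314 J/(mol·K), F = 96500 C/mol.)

ln K = 134.8

E°_cell = -0.14 − (-0.74) = 0.60 V, with n = 6 electrons transferred.
At equilibrium E = 0, so the Nernst equation gives ln K = nFE°/RT = (6)(96500)(0.60)/((8.314)(310)) = 134.79.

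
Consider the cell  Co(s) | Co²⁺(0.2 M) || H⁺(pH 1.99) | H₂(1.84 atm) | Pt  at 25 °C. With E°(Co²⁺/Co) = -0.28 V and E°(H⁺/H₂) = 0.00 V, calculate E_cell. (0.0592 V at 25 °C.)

The hydrogen couple is the cathode, so E°_cell = 0.28 V; n = 2.
[H⁺] = 10^(−1.99) = 0.010 M, and Q = [Co²⁺]·P(H₂) / [H⁺]^2 = 3510.
E = E° − (0.0592/2) log Q = 0.28 − (0.0592/2)(3.546) = 0.175 V.

0.18 V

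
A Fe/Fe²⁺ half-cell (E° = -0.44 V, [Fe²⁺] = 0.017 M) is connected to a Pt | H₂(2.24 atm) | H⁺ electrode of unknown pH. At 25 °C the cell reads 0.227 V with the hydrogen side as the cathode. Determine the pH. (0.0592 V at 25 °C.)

pH = 4.31

E°_cell = 0.44 V and n = 2.
log Q = n(E° − E)/0.0592 = 2×(0.44 − 0.227)/0.0592 = 7.196.
With Q = [Fe²⁺]·P(H₂) / [H⁺]^2, solving for [H⁺] gives log[H⁺] = -4.308, so pH = 4.31.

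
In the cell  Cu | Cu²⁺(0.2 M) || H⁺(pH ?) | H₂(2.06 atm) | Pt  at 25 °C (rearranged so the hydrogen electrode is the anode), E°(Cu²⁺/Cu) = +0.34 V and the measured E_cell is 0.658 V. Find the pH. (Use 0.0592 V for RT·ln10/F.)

E°_cell = 0.34 V and n = 2.
log Q = n(E° − E)/0.0592 = 2×(0.34 − 0.658)/0.0592 = -10.743.
With Q = [H⁺]^2 / ([Cu²⁺]·P(H₂)), solving for [H⁺] gives log[H⁺] = -5.564, so pH = 5.56.

pH = 5.56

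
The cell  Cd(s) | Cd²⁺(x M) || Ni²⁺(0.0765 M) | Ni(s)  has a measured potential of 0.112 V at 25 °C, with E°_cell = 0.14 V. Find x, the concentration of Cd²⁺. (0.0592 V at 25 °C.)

From the Nernst equation, log Q = n(E° − E)/0.0592 = 2(0.14 − 0.112)/0.0592 = 0.946, so Q = 8.83.
With Q = [Cd²⁺]/[Ni²⁺] and the known concentrations, [Cd²⁺] in the numerator gives [Cd²⁺] = 0.68 M.

0.68 M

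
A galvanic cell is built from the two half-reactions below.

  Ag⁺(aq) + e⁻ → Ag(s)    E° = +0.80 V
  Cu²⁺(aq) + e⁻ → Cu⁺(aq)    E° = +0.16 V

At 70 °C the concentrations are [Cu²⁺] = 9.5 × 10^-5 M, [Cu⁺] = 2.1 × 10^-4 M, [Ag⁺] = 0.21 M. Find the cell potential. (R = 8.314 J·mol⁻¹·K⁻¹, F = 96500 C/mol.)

The Ag⁺/Ag couple has the higher reduction potential and acts as the cathode, so E°_cell = +0.80 − (+0.16) = 0.64 V.
Balancing electrons gives n = 1; the reaction quotient is Q = [Cu²⁺]/([Cu⁺]·[Ag⁺]) = 2.15.
E = E° − (RT/nF) ln Q = 0.64 − (8.314×343)/(1×96500) × (0.767) = 0.640 − 0.023 = 0.617 V.

0.617 V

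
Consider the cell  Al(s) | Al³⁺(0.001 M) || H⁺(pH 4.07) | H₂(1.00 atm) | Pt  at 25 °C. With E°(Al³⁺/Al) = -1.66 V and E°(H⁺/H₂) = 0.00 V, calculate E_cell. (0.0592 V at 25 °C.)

The hydrogen couple is the cathode, so E°_cell = 1.66 V; n = 6.
[H⁺] = 10^(−4.07) = 8.5 × 10^-5 M, and Q = [Al³⁺]^2·P(H₂)^3 / [H⁺]^6 = 2.63 × 10^18.
E = E° − (0.0592/6) log Q = 1.66 − (0.0592/6)(18.420) = 1.478 V.

1.48 V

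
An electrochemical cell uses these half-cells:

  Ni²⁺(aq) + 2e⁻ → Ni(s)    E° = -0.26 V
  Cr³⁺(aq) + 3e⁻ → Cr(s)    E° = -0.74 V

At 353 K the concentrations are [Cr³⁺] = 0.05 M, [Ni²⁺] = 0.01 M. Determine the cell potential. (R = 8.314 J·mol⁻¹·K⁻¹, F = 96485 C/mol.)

The Ni²⁺/Ni couple has the higher reduction potential and acts as the cathode, so E°_cell = -0.26 − (-0.74) = 0.48 V.
Balancing electrons gives n = 6; the reaction quotient is Q = [Cr³⁺]^2/[Ni²⁺]^3 = 2500.
E = E° − (RT/nF) ln Q = 0.48 − (8.314×353)/(6×96485) × (7.824) = 0.480 − 0.040 = 0.440 V.

0.440 V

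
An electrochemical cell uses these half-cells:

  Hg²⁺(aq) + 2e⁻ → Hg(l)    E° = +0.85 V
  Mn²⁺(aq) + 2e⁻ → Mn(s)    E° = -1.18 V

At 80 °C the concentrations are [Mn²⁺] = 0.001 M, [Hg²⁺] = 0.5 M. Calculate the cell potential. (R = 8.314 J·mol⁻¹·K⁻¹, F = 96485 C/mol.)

2.12 V

The Hg²⁺/Hg couple has the higher reduction potential and acts as the cathode, so E°_cell = +0.85 − (-1.18) = 2.03 V.
Balancing electrons gives n = 2; the reaction quotient is Q = [Mn²⁺]/[Hg²⁺] = 0.00200.
E = E° − (RT/nF) ln Q = 2.03 − (8.314×353)/(2×96485) × (-6.215) = 2.030 + 0.095 = 2.125 V.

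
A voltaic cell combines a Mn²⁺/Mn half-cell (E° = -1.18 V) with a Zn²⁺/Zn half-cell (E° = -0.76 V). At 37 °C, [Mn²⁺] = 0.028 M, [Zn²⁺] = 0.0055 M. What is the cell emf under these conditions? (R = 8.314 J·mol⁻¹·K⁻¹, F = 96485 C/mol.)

The Zn²⁺/Zn couple has the higher reduction potential and acts as the cathode, so E°_cell = -0.76 − (-1.18) = 0.42 V.
Balancing electrons gives n = 2; the reaction quotient is Q = [Mn²⁺]/[Zn²⁺] = 5.09.
E = E° − (RT/nF) ln Q = 0.42 − (8.314×310)/(2×96485) × (1.627) = 0.420 − 0.022 = 0.398 V.

0.398 V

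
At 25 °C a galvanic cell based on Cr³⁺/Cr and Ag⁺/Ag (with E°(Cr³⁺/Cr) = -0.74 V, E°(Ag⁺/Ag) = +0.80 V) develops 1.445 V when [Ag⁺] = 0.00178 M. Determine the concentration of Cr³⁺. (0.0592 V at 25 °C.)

From the Nernst equation, log Q = n(E° − E)/0.0592 = 3(1.54 − 1.445)/0.0592 = 4.814, so Q = 6.52 × 10^4.
With Q = [Cr³⁺]/[Ag⁺]^3 and the known concentrations, [Cr³⁺] in the numerator gives [Cr³⁺] = 3.7 × 10^-4 M.

3.7 × 10^-4 M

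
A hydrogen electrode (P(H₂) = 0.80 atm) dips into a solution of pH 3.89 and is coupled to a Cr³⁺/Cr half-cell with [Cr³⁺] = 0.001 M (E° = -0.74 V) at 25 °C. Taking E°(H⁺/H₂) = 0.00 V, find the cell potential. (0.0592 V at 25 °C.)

The hydrogen couple is the cathode, so E°_cell = 0.74 V; n = 6.
[H⁺] = 10^(−3.89) = 1.3 × 10^-4 M, and Q = [Cr³⁺]^2·P(H₂)^3 / [H⁺]^6 = 1.12 × 10^17.
E = E° − (0.0592/6) log Q = 0.74 − (0.0592/6)(17.049) = 0.572 V.

0.57 V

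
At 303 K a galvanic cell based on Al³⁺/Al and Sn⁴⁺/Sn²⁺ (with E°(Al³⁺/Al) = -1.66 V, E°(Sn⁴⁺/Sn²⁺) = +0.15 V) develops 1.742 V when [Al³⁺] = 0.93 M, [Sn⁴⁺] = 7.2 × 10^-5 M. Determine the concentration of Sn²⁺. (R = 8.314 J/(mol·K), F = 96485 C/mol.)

From the Nernst equation, ln Q = nF(E° − E)/RT = 6×96485×(1.81 − 1.742)/(8.314×303) = 15.627, so Q = 6.12 × 10^6.
With Q = [Al³⁺]^2·[Sn²⁺]^3/[Sn⁴⁺]^3 and the known concentrations, [Sn²⁺]^3 in the numerator gives [Sn²⁺] = 0.014 M.

0.014 M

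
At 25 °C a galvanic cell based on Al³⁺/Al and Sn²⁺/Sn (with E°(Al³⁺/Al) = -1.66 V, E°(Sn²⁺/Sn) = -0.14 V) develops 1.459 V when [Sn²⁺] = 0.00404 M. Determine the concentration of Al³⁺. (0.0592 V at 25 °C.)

From the Nernst equation, log Q = n(E° − E)/0.0592 = 6(1.52 − 1.459)/0.0592 = 6.182, so Q = 1.52 × 10^6.
With Q = [Al³⁺]^2/[Sn²⁺]^3 and the known concentrations, [Al³⁺]^2 in the numerator gives [Al³⁺] = 0.32 M.

0.32 M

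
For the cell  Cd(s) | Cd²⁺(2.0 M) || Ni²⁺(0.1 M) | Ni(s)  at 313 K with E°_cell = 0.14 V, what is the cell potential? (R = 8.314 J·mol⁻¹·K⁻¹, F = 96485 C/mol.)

0.100 V

Balancing electrons gives n = 2; the reaction quotient is Q = [Cd²⁺]/[Ni²⁺] = 20.0.
E = E° − (RT/nF) ln Q = 0.14 − (8.314×313)/(2×96485) × (2.996) = 0.140 − 0.040 = 0.100 V.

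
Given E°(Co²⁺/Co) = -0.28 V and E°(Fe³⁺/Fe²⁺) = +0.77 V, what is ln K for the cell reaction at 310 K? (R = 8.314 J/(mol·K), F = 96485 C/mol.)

ln K = 78.6

E°_cell = +0.77 − (-0.28) = 1.05 V, with n = 2 electrons transferred.
At equilibrium E = 0, so the Nernst equation gives ln K = nFE°/RT = (2)(96485)(1.05)/((8.314)(310)) = 78.62.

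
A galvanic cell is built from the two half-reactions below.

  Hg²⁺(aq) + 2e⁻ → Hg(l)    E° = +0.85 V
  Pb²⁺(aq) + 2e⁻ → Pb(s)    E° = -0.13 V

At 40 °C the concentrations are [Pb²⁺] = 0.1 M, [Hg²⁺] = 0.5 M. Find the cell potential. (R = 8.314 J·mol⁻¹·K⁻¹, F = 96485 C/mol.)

The Hg²⁺/Hg couple has the higher reduction potential and acts as the cathode, so E°_cell = +0.85 − (-0.13) = 0.98 V.
Balancing electrons gives n = 2; the reaction quotient is Q = [Pb²⁺]/[Hg²⁺] = 0.200.
E = E° − (RT/nF) ln Q = 0.98 − (8.314×313)/(2×96485) × (-1.609) = 0.980 + 0.022 = 1.002 V.

1.00 V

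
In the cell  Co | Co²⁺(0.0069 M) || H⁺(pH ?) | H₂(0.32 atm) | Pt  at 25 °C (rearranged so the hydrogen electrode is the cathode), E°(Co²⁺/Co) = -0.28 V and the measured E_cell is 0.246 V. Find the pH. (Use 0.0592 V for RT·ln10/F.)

pH = 1.90

E°_cell = 0.28 V and n = 2.
log Q = n(E° − E)/0.0592 = 2×(0.28 − 0.246)/0.0592 = 1.149.
With Q = [Co²⁺]·P(H₂) / [H⁺]^2, solving for [H⁺] gives log[H⁺] = -1.902, so pH = 1.90.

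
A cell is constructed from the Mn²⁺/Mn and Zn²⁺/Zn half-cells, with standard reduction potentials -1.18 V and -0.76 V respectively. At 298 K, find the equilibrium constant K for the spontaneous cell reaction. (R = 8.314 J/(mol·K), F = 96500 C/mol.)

1.6 × 10^14

E°_cell = -0.76 − (-1.18) = 0.42 V, with n = 2 electrons transferred.
At equilibrium E = 0, so the Nernst equation gives ln K = nFE°/RT = (2)(96500)(0.42)/((8.314)(298)) = 32.72.
K = e^32.72 = 1.6 × 10^14.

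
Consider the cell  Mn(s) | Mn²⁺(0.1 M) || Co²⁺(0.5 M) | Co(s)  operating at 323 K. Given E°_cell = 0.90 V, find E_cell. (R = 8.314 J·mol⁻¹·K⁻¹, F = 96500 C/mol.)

Balancing electrons gives n = 2; the reaction quotient is Q = [Mn²⁺]/[Co²⁺] = 0.200.
E = E° − (RT/nF) ln Q = 0.90 − (8.314×323)/(2×96500) × (-1.609) = 0.900 + 0.022 = 0.922 V.

0.922 V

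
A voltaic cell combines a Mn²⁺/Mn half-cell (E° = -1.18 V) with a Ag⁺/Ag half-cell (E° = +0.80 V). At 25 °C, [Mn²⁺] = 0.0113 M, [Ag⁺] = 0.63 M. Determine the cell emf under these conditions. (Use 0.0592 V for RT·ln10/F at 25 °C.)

The Ag⁺/Ag couple has the higher reduction potential and acts as the cathode, so E°_cell = +0.80 − (-1.18) = 1.98 V.
Balancing electrons gives n = 2; the reaction quotient is Q = [Mn²⁺]/[Ag⁺]^2 = 0.0285.
At 25 °C, E = E° − (0.0592/n) log Q = 1.98 − (0.0592/2)(-1.546) = 1.980 + 0.046 = 2.026 V.

2.03 V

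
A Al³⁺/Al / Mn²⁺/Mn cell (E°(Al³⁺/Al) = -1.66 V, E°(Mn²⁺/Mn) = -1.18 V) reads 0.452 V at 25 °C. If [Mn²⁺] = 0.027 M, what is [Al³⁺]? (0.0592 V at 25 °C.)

From the Nernst equation, log Q = n(E° − E)/0.0592 = 6(0.48 − 0.452)/0.0592 = 2.838, so Q = 688.
With Q = [Al³⁺]^2/[Mn²⁺]^3 and the known concentrations, [Al³⁺]^2 in the numerator gives [Al³⁺] = 0.12 M.

0.12 M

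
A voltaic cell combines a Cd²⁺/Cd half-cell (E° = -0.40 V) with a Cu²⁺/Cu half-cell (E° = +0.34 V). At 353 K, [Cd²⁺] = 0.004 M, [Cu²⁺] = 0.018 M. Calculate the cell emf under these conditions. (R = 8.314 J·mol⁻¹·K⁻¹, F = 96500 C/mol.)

The Cu²⁺/Cu couple has the higher reduction potential and acts as the cathode, so E°_cell = +0.34 − (-0.40) = 0.74 V.
Balancing electrons gives n = 2; the reaction quotient is Q = [Cd²⁺]/[Cu²⁺] = 0.222.
E = E° − (RT/nF) ln Q = 0.74 − (8.314×353)/(2×96500) × (-1.504) = 0.740 + 0.023 = 0.763 V.

0.763 V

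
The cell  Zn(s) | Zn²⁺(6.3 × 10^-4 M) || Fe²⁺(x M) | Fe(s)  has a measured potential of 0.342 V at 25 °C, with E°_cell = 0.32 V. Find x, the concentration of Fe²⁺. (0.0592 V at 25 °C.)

0.0035 M

From the Nernst equation, log Q = n(E° − E)/0.0592 = 2(0.32 − 0.342)/0.0592 = -0.743, so Q = 0.181.
With Q = [Zn²⁺]/[Fe²⁺] and the known concentrations, [Fe²⁺] in the denominator gives [Fe²⁺] = 0.0035 M.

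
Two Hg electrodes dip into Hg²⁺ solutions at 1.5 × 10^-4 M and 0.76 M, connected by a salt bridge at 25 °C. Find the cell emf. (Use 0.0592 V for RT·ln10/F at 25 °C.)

0.11 V

Both half-cells are Hg²⁺/Hg, so E°_cell = 0. The concentrated side is the cathode; the cell reaction moves Hg²⁺ from high to low concentration with n = 2.
Q = [Hg²⁺]_dilute/[Hg²⁺]_conc = 1.5 × 10^-4/0.76 = 1.97 × 10^-4.
E = 0 − (0.0592/2) log Q = −(0.0592/2)(-3.705) = 0.1097 V.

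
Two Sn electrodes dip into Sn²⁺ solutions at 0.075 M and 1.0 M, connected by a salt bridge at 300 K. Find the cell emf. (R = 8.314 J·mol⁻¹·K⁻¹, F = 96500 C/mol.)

Both half-cells are Sn²⁺/Sn, so E°_cell = 0. The concentrated side is the cathode; the cell reaction moves Sn²⁺ from high to low concentration with n = 2.
Q = [Sn²⁺]_dilute/[Sn²⁺]_conc = 0.075/1.0 = 0.0750.
E = 0 − (RT/nF) ln Q = −((8.314×300)/(2×96500))(-2.590) = 0.0335 V.

0.033 V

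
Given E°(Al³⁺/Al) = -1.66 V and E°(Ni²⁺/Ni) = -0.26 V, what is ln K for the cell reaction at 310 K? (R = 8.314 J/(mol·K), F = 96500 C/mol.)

E°_cell = -0.26 − (-1.66) = 1.40 V, with n = 6 electrons transferred.
At equilibrium E = 0, so the Nernst equation gives ln K = nFE°/RT = (6)(96500)(1.40)/((8.314)(310)) = 314.51.

ln K = 314.5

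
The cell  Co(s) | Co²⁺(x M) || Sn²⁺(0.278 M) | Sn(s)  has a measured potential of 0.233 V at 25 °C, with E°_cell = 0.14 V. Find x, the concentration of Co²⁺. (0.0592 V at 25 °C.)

2 × 10^-4 M

From the Nernst equation, log Q = n(E° − E)/0.0592 = 2(0.14 − 0.233)/0.0592 = -3.142, so Q = 7.21 × 10^-4.
With Q = [Co²⁺]/[Sn²⁺] and the known concentrations, [Co²⁺] in the numerator gives [Co²⁺] = 2 × 10^-4 M.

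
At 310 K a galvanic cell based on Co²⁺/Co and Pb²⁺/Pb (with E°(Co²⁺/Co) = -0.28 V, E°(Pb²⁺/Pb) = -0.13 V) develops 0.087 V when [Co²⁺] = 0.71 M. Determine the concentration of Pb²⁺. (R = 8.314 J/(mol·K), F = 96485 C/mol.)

From the Nernst equation, ln Q = nF(E° − E)/RT = 2×96485×(0.15 − 0.087)/(8.314×310) = 4.717, so Q = 112.
With Q = [Co²⁺]/[Pb²⁺] and the known concentrations, [Pb²⁺] in the denominator gives [Pb²⁺] = 0.0063 M.

0.0063 M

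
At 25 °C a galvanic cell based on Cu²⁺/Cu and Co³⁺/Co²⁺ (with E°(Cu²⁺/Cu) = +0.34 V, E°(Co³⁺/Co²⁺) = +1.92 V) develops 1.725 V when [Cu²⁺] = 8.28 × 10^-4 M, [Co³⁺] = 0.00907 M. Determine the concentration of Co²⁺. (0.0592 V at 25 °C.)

0.0011 M

From the Nernst equation, log Q = n(E° − E)/0.0592 = 2(1.58 − 1.725)/0.0592 = -4.899, so Q = 1.26 × 10^-5.
With Q = [Cu²⁺]·[Co²⁺]^2/[Co³⁺]^2 and the known concentrations, [Co²⁺]^2 in the numerator gives [Co²⁺] = 0.0011 M.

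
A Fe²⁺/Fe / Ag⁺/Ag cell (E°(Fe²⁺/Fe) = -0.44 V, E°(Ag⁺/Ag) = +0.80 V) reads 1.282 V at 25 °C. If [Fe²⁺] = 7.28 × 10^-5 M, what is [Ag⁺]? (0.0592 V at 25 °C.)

From the Nernst equation, log Q = n(E° − E)/0.0592 = 2(1.24 − 1.282)/0.0592 = -1.419, so Q = 0.0381.
With Q = [Fe²⁺]/[Ag⁺]^2 and the known concentrations, [Ag⁺]^2 in the denominator gives [Ag⁺] = 0.044 M.

0.044 M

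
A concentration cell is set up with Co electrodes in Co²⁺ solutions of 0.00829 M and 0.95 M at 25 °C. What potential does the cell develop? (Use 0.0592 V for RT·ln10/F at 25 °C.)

Both half-cells are Co²⁺/Co, so E°_cell = 0. The concentrated side is the cathode; the cell reaction moves Co²⁺ from high to low concentration with n = 2.
Q = [Co²⁺]_dilute/[Co²⁺]_conc = 0.00829/0.95 = 0.00873.
E = 0 − (0.0592/2) log Q = −(0.0592/2)(-2.059) = 0.0609 V.

0.061 V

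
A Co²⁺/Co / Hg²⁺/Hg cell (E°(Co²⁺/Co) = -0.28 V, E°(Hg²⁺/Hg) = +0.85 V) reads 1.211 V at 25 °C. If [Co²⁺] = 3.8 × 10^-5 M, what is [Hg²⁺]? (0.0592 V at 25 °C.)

0.021 M

From the Nernst equation, log Q = n(E° − E)/0.0592 = 2(1.13 − 1.211)/0.0592 = -2.736, so Q = 0.00183.
With Q = [Co²⁺]/[Hg²⁺] and the known concentrations, [Hg²⁺] in the denominator gives [Hg²⁺] = 0.021 M.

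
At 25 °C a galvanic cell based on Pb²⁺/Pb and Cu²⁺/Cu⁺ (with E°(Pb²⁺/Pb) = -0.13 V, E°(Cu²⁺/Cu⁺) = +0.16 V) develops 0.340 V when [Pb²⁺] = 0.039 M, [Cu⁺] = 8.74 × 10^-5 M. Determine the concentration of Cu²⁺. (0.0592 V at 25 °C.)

1.2 × 10^-4 M

From the Nernst equation, log Q = n(E° − E)/0.0592 = 2(0.29 − 0.340)/0.0592 = -1.689, so Q = 0.0205.
With Q = [Pb²⁺]·[Cu⁺]^2/[Cu²⁺]^2 and the known concentrations, [Cu²⁺]^2 in the denominator gives [Cu²⁺] = 1.2 × 10^-4 M.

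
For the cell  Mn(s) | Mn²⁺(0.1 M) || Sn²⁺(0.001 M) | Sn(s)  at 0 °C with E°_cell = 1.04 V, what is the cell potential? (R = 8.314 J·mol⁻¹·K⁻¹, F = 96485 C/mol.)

Balancing electrons gives n = 2; the reaction quotient is Q = [Mn²⁺]/[Sn²⁺] = 100.
E = E° − (RT/nF) ln Q = 1.04 − (8.314×273)/(2×96485) × (4.605) = 1.040 − 0.054 = 0.986 V.

0.986 V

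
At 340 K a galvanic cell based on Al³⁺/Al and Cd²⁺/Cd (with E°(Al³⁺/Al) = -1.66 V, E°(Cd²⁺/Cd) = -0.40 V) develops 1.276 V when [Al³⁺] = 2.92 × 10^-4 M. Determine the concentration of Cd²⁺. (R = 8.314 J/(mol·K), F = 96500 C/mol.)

From the Nernst equation, ln Q = nF(E° − E)/RT = 6×96500×(1.26 − 1.276)/(8.314×340) = -3.277, so Q = 0.0377.
With Q = [Al³⁺]^2/[Cd²⁺]^3 and the known concentrations, [Cd²⁺]^3 in the denominator gives [Cd²⁺] = 0.013 M.

0.013 M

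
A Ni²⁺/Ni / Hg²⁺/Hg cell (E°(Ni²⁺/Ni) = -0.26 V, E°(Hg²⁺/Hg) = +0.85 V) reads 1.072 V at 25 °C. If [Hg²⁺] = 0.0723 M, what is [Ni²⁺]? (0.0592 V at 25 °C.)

From the Nernst equation, log Q = n(E° − E)/0.0592 = 2(1.11 − 1.072)/0.0592 = 1.284, so Q = 19.2.
With Q = [Ni²⁺]/[Hg²⁺] and the known concentrations, [Ni²⁺] in the numerator gives [Ni²⁺] = 1.4 M.

1.4 M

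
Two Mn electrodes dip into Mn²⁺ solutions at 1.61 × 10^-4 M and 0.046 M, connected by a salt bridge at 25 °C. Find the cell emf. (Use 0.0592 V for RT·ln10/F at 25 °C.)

0.073 V

Both half-cells are Mn²⁺/Mn, so E°_cell = 0. The concentrated side is the cathode; the cell reaction moves Mn²⁺ from high to low concentration with n = 2.
Q = [Mn²⁺]_dilute/[Mn²⁺]_conc = 1.61 × 10^-4/0.046 = 0.00350.
E = 0 − (0.0592/2) log Q = −(0.0592/2)(-2.456) = 0.0727 V.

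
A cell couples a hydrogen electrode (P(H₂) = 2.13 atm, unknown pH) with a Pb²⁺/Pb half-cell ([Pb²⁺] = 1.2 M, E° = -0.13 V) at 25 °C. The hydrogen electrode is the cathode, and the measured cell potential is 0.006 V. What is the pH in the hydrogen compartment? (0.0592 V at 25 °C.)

E°_cell = 0.13 V and n = 2.
log Q = n(E° − E)/0.0592 = 2×(0.13 − 0.006)/0.0592 = 4.189.
With Q = [Pb²⁺]·P(H₂) / [H⁺]^2, solving for [H⁺] gives log[H⁺] = -1.891, so pH = 1.89.

pH = 1.89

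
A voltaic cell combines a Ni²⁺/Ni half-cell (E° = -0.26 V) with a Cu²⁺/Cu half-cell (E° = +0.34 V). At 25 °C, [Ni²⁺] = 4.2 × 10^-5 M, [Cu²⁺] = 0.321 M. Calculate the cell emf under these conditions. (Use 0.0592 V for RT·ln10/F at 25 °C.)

0.715 V

The Cu²⁺/Cu couple has the higher reduction potential and acts as the cathode, so E°_cell = +0.34 − (-0.26) = 0.60 V.
Balancing electrons gives n = 2; the reaction quotient is Q = [Ni²⁺]/[Cu²⁺] = 1.31 × 10^-4.
At 25 °C, E = E° − (0.0592/n) log Q = 0.60 − (0.0592/2)(-3.883) = 0.600 + 0.115 = 0.715 V.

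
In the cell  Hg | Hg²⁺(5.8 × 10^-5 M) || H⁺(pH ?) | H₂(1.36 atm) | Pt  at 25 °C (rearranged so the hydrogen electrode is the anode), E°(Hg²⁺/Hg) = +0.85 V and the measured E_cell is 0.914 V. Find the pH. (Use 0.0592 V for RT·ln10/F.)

pH = 3.13

E°_cell = 0.85 V and n = 2.
log Q = n(E° − E)/0.0592 = 2×(0.85 − 0.914)/0.0592 = -2.162.
With Q = [H⁺]^2 / ([Hg²⁺]·P(H₂)), solving for [H⁺] gives log[H⁺] = -3.133, so pH = 3.13.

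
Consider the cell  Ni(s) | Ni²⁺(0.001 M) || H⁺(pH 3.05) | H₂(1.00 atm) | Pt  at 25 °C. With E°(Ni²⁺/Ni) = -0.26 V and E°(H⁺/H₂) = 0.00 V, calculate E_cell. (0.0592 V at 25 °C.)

0.17 V

The hydrogen couple is the cathode, so E°_cell = 0.26 V; n = 2.
[H⁺] = 10^(−3.05) = 8.9 × 10^-4 M, and Q = [Ni²⁺]·P(H₂) / [H⁺]^2 = 1260.
E = E° − (0.0592/2) log Q = 0.26 − (0.0592/2)(3.100) = 0.168 V.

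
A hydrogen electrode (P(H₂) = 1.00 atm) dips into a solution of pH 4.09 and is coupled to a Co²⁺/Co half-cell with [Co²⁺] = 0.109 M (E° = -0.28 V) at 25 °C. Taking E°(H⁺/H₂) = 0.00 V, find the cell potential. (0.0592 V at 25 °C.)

The hydrogen couple is the cathode, so E°_cell = 0.28 V; n = 2.
[H⁺] = 10^(−4.09) = 8.1 × 10^-5 M, and Q = [Co²⁺]·P(H₂) / [H⁺]^2 = 1.65 × 10^7.
E = E° − (0.0592/2) log Q = 0.28 − (0.0592/2)(7.217) = 0.066 V.

0.066 V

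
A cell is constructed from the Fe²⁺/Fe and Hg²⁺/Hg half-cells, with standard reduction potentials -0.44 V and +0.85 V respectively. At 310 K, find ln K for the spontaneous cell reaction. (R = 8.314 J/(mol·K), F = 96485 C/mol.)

E°_cell = +0.85 − (-0.44) = 1.29 V, with n = 2 electrons transferred.
At equilibrium E = 0, so the Nernst equation gives ln K = nFE°/RT = (2)(96485)(1.29)/((8.314)(310)) = 96.58.

ln K = 96.6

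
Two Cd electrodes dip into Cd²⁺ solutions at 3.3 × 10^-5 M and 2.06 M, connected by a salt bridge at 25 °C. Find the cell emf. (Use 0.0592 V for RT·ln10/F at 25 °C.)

Both half-cells are Cd²⁺/Cd, so E°_cell = 0. The concentrated side is the cathode; the cell reaction moves Cd²⁺ from high to low concentration with n = 2.
Q = [Cd²⁺]_dilute/[Cd²⁺]_conc = 3.3 × 10^-5/2.06 = 1.6 × 10^-5.
E = 0 − (0.0592/2) log Q = −(0.0592/2)(-4.795) = 0.1419 V.

0.14 V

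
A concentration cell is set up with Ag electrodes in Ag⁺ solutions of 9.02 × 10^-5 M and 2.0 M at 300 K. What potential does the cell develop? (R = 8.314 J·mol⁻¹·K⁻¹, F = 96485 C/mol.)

Both half-cells are Ag⁺/Ag, so E°_cell = 0. The concentrated side is the cathode; the cell reaction moves Ag⁺ from high to low concentration with n = 1.
Q = [Ag⁺]_dilute/[Ag⁺]_conc = 9.02 × 10^-5/2.0 = 4.51 × 10^-5.
E = 0 − (RT/nF) ln Q = −((8.314×300)/(1×96485))(-10.007) = 0.2587 V.

0.26 V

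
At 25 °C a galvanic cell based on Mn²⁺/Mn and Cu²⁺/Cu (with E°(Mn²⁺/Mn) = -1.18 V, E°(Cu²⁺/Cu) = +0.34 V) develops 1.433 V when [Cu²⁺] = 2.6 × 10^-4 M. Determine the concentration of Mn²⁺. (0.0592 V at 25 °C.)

0.23 M

From the Nernst equation, log Q = n(E° − E)/0.0592 = 2(1.52 − 1.433)/0.0592 = 2.939, so Q = 869.
With Q = [Mn²⁺]/[Cu²⁺] and the known concentrations, [Mn²⁺] in the numerator gives [Mn²⁺] = 0.23 M.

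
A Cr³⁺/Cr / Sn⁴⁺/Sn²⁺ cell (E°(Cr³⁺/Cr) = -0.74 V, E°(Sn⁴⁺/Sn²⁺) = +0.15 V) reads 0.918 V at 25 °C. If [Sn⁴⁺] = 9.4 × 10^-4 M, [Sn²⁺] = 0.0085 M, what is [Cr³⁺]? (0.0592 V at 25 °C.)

From the Nernst equation, log Q = n(E° − E)/0.0592 = 6(0.89 − 0.918)/0.0592 = -2.838, so Q = 0.00145.
With Q = [Cr³⁺]^2·[Sn²⁺]^3/[Sn⁴⁺]^3 and the known concentrations, [Cr³⁺]^2 in the numerator gives [Cr³⁺] = 0.0014 M.

0.0014 M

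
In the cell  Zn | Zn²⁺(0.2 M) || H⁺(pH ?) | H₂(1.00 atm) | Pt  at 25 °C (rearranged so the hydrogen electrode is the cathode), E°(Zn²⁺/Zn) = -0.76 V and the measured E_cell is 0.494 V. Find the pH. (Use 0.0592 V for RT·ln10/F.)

E°_cell = 0.76 V and n = 2.
log Q = n(E° − E)/0.0592 = 2×(0.76 − 0.494)/0.0592 = 8.986.
With Q = [Zn²⁺]·P(H₂) / [H⁺]^2, solving for [H⁺] gives log[H⁺] = -4.843, so pH = 4.84.

pH = 4.84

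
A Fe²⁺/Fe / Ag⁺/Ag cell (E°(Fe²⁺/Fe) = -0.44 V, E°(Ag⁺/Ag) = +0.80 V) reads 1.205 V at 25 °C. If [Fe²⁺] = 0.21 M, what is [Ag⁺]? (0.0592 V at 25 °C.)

0.12 M

From the Nernst equation, log Q = n(E° − E)/0.0592 = 2(1.24 − 1.205)/0.0592 = 1.182, so Q = 15.2.
With Q = [Fe²⁺]/[Ag⁺]^2 and the known concentrations, [Ag⁺]^2 in the denominator gives [Ag⁺] = 0.12 M.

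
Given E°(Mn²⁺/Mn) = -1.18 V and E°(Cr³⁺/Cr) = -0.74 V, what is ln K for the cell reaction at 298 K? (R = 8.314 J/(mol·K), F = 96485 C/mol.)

ln K = 102.8

E°_cell = -0.74 − (-1.18) = 0.44 V, with n = 6 electrons transferred.
At equilibrium E = 0, so the Nernst equation gives ln K = nFE°/RT = (6)(96485)(0.44)/((8.314)(298)) = 102.81.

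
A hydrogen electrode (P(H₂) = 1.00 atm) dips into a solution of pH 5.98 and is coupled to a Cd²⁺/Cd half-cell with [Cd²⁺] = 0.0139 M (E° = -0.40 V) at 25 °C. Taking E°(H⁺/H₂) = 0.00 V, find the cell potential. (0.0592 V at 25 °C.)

The hydrogen couple is the cathode, so E°_cell = 0.40 V; n = 2.
[H⁺] = 10^(−5.98) = 1 × 10^-6 M, and Q = [Cd²⁺]·P(H₂) / [H⁺]^2 = 1.27 × 10^10.
E = E° − (0.0592/2) log Q = 0.40 − (0.0592/2)(10.103) = 0.101 V.

0.10 V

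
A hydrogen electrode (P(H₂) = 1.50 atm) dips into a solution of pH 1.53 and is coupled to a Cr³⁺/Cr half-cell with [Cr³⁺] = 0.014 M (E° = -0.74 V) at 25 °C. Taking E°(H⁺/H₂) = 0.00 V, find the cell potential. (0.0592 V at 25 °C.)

The hydrogen couple is the cathode, so E°_cell = 0.74 V; n = 6.
[H⁺] = 10^(−1.53) = 0.030 M, and Q = [Cr³⁺]^2·P(H₂)^3 / [H⁺]^6 = 1 × 10^6.
E = E° − (0.0592/6) log Q = 0.74 − (0.0592/6)(6.001) = 0.681 V.

0.68 V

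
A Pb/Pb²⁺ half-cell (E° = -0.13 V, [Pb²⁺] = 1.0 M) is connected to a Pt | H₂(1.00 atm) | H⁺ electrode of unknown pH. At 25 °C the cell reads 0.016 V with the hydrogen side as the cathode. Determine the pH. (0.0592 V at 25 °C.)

pH = 1.93

E°_cell = 0.13 V and n = 2.
log Q = n(E° − E)/0.0592 = 2×(0.13 − 0.016)/0.0592 = 3.851.
With Q = [Pb²⁺]·P(H₂) / [H⁺]^2, solving for [H⁺] gives log[H⁺] = -1.926, so pH = 1.93.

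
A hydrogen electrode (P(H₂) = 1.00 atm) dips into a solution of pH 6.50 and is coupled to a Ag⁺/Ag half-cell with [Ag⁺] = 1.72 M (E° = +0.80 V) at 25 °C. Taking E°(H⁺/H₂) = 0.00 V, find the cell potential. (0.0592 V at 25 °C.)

1.20 V

The Ag⁺/Ag couple is the cathode, so E°_cell = 0.80 V; n = 2.
[H⁺] = 10^(−6.50) = 3.2 × 10^-7 M, and Q = [H⁺]^2 / ([Ag⁺]^2·P(H₂)) = 3.38 × 10^-14.
E = E° − (0.0592/2) log Q = 0.80 − (0.0592/2)(-13.471) = 1.199 V.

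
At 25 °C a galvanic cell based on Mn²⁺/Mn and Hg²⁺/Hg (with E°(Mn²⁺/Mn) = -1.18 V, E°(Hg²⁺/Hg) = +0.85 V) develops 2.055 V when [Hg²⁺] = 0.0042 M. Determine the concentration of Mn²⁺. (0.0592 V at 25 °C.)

From the Nernst equation, log Q = n(E° − E)/0.0592 = 2(2.03 − 2.055)/0.0592 = -0.845, so Q = 0.143.
With Q = [Mn²⁺]/[Hg²⁺] and the known concentrations, [Mn²⁺] in the numerator gives [Mn²⁺] = 6 × 10^-4 M.

6 × 10^-4 M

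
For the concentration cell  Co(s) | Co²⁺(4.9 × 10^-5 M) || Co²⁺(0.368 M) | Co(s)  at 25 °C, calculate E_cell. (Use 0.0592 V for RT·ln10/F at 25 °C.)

0.11 V

Both half-cells are Co²⁺/Co, so E°_cell = 0. The concentrated side is the cathode; the cell reaction moves Co²⁺ from high to low concentration with n = 2.
Q = [Co²⁺]_dilute/[Co²⁺]_conc = 4.9 × 10^-5/0.368 = 1.33 × 10^-4.
E = 0 − (0.0592/2) log Q = −(0.0592/2)(-3.876) = 0.1147 V.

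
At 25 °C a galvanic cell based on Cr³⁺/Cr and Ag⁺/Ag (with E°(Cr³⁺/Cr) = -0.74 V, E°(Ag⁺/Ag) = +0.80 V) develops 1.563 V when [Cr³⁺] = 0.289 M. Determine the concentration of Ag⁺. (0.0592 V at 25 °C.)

1.6 M

From the Nernst equation, log Q = n(E° − E)/0.0592 = 3(1.54 − 1.563)/0.0592 = -1.166, so Q = 0.0683.
With Q = [Cr³⁺]/[Ag⁺]^3 and the known concentrations, [Ag⁺]^3 in the denominator gives [Ag⁺] = 1.6 M.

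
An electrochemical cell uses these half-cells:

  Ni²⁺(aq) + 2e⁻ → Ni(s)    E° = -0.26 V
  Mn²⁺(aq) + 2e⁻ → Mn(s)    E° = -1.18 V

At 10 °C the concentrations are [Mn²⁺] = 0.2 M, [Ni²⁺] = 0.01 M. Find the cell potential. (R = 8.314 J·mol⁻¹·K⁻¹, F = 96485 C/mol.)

The Ni²⁺/Ni couple has the higher reduction potential and acts as the cathode, so E°_cell = -0.26 − (-1.18) = 0.92 V.
Balancing electrons gives n = 2; the reaction quotient is Q = [Mn²⁺]/[Ni²⁺] = 20.0.
E = E° − (RT/nF) ln Q = 0.92 − (8.314×283)/(2×96485) × (2.996) = 0.920 − 0.037 = 0.883 V.

0.883 V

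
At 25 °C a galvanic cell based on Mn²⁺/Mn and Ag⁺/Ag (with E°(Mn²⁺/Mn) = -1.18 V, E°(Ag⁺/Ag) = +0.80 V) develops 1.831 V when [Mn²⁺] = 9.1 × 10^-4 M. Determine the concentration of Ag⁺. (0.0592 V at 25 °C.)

9.2 × 10^-5 M

From the Nernst equation, log Q = n(E° − E)/0.0592 = 2(1.98 − 1.831)/0.0592 = 5.034, so Q = 1.08 × 10^5.
With Q = [Mn²⁺]/[Ag⁺]^2 and the known concentrations, [Ag⁺]^2 in the denominator gives [Ag⁺] = 9.2 × 10^-5 M.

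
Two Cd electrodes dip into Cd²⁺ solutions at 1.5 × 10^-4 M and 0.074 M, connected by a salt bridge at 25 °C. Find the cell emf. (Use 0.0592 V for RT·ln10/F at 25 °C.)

Both half-cells are Cd²⁺/Cd, so E°_cell = 0. The concentrated side is the cathode; the cell reaction moves Cd²⁺ from high to low concentration with n = 2.
Q = [Cd²⁺]_dilute/[Cd²⁺]_conc = 1.5 × 10^-4/0.074 = 0.00203.
E = 0 − (0.0592/2) log Q = −(0.0592/2)(-2.693) = 0.0797 V.

0.080 V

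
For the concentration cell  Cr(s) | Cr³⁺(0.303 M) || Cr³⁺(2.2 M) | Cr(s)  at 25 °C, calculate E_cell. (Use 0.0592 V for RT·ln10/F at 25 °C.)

Both half-cells are Cr³⁺/Cr, so E°_cell = 0. The concentrated side is the cathode; the cell reaction moves Cr³⁺ from high to low concentration with n = 3.
Q = [Cr³⁺]_dilute/[Cr³⁺]_conc = 0.303/2.2 = 0.138.
E = 0 − (0.0592/3) log Q = −(0.0592/3)(-0.861) = 0.0170 V.

0.017 V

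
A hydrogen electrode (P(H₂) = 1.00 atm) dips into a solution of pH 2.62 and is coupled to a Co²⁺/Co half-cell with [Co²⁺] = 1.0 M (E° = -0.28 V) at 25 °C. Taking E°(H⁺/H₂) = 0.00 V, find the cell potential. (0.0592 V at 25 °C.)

0.12 V

The hydrogen couple is the cathode, so E°_cell = 0.28 V; n = 2.
[H⁺] = 10^(−2.62) = 0.0024 M, and Q = [Co²⁺]·P(H₂) / [H⁺]^2 = 1.74 × 10^5.
E = E° − (0.0592/2) log Q = 0.28 − (0.0592/2)(5.240) = 0.125 V.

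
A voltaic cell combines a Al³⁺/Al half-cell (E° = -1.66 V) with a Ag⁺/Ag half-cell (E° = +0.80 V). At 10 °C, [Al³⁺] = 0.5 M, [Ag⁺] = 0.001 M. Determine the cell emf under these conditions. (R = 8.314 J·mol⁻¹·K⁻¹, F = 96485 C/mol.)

2.30 V

The Ag⁺/Ag couple has the higher reduction potential and acts as the cathode, so E°_cell = +0.80 − (-1.66) = 2.46 V.
Balancing electrons gives n = 3; the reaction quotient is Q = [Al³⁺]/[Ag⁺]^3 = 5 × 10^8.
E = E° − (RT/nF) ln Q = 2.46 − (8.314×283)/(3×96485) × (20.030) = 2.460 − 0.163 = 2.297 V.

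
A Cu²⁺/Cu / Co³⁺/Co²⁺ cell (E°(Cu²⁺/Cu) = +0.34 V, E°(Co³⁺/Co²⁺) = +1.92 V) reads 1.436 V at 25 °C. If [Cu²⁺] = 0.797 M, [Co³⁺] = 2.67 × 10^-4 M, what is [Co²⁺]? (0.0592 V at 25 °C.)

From the Nernst equation, log Q = n(E° − E)/0.0592 = 2(1.58 − 1.436)/0.0592 = 4.865, so Q = 7.33 × 10^4.
With Q = [Cu²⁺]·[Co²⁺]^2/[Co³⁺]^2 and the known concentrations, [Co²⁺]^2 in the numerator gives [Co²⁺] = 0.081 M.

0.081 M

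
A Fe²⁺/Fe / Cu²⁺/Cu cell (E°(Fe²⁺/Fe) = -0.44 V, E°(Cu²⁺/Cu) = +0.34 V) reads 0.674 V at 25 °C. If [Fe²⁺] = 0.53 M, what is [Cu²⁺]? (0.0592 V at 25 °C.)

1.4 × 10^-4 M

From the Nernst equation, log Q = n(E° − E)/0.0592 = 2(0.78 − 0.674)/0.0592 = 3.581, so Q = 3810.
With Q = [Fe²⁺]/[Cu²⁺] and the known concentrations, [Cu²⁺] in the denominator gives [Cu²⁺] = 1.4 × 10^-4 M.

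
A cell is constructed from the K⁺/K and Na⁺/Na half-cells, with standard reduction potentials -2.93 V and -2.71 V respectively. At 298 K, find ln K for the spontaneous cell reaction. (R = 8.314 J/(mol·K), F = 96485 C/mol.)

ln K = 8.6

E°_cell = -2.71 − (-2.93) = 0.22 V, with n = 1 electron transferred.
At equilibrium E = 0, so the Nernst equation gives ln K = nFE°/RT = (1)(96485)(0.22)/((8.314)(298)) = 8.57.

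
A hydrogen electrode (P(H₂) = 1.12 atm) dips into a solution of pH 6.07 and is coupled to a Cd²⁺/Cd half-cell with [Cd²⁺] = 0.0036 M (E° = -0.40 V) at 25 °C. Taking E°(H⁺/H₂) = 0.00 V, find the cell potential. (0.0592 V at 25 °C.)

0.11 V

The hydrogen couple is the cathode, so E°_cell = 0.40 V; n = 2.
[H⁺] = 10^(−6.07) = 8.5 × 10^-7 M, and Q = [Cd²⁺]·P(H₂) / [H⁺]^2 = 5.57 × 10^9.
E = E° − (0.0592/2) log Q = 0.40 − (0.0592/2)(9.746) = 0.112 V.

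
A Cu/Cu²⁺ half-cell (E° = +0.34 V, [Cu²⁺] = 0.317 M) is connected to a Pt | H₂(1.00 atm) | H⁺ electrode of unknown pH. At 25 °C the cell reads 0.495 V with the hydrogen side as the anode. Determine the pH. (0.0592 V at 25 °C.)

pH = 2.87

E°_cell = 0.34 V and n = 2.
log Q = n(E° − E)/0.0592 = 2×(0.34 − 0.495)/0.0592 = -5.236.
With Q = [H⁺]^2 / ([Cu²⁺]·P(H₂)), solving for [H⁺] gives log[H⁺] = -2.868, so pH = 2.87.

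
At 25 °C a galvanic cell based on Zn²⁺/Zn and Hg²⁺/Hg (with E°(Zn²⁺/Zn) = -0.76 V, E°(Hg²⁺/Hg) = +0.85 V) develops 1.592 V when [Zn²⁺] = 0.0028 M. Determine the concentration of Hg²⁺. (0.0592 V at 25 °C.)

6.9 × 10^-4 M

From the Nernst equation, log Q = n(E° − E)/0.0592 = 2(1.61 − 1.592)/0.0592 = 0.608, so Q = 4.06.
With Q = [Zn²⁺]/[Hg²⁺] and the known concentrations, [Hg²⁺] in the denominator gives [Hg²⁺] = 6.9 × 10^-4 M.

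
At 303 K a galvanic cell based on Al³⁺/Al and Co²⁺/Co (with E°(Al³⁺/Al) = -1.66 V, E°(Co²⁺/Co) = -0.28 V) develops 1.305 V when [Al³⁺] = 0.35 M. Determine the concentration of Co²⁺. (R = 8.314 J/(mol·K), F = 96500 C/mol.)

0.0016 M

From the Nernst equation, ln Q = nF(E° − E)/RT = 6×96500×(1.38 − 1.305)/(8.314×303) = 17.238, so Q = 3.06 × 10^7.
With Q = [Al³⁺]^2/[Co²⁺]^3 and the known concentrations, [Co²⁺]^3 in the denominator gives [Co²⁺] = 0.0016 M.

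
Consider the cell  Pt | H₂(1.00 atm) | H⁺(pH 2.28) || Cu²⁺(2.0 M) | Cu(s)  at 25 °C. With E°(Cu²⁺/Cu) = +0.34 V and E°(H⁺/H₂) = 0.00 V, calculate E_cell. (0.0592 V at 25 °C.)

The Cu²⁺/Cu couple is the cathode, so E°_cell = 0.34 V; n = 2.
[H⁺] = 10^(−2.28) = 0.0052 M, and Q = [H⁺]^2 / ([Cu²⁺]·P(H₂)) = 1.38 × 10^-5.
E = E° − (0.0592/2) log Q = 0.34 − (0.0592/2)(-4.861) = 0.484 V.

0.48 V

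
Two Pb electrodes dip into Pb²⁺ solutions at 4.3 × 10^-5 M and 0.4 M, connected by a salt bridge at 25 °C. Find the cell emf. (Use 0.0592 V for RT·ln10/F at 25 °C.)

Both half-cells are Pb²⁺/Pb, so E°_cell = 0. The concentrated side is the cathode; the cell reaction moves Pb²⁺ from high to low concentration with n = 2.
Q = [Pb²⁺]_dilute/[Pb²⁺]_conc = 4.3 × 10^-5/0.4 = 1.07 × 10^-4.
E = 0 − (0.0592/2) log Q = −(0.0592/2)(-3.969) = 0.1175 V.

0.12 V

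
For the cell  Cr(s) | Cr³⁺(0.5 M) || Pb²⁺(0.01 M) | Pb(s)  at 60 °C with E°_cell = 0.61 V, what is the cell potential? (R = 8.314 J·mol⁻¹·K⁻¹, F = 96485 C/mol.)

0.551 V

Balancing electrons gives n = 6; the reaction quotient is Q = [Cr³⁺]^2/[Pb²⁺]^3 = 2.5 × 10^5.
E = E° − (RT/nF) ln Q = 0.61 − (8.314×333)/(6×96485) × (12.429) = 0.610 − 0.059 = 0.551 V.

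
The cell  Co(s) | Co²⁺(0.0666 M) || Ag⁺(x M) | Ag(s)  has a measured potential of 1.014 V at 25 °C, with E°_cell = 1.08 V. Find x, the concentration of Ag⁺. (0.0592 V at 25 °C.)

0.02 M

From the Nernst equation, log Q = n(E° − E)/0.0592 = 2(1.08 − 1.014)/0.0592 = 2.230, so Q = 170.
With Q = [Co²⁺]/[Ag⁺]^2 and the known concentrations, [Ag⁺]^2 in the denominator gives [Ag⁺] = 0.02 M.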